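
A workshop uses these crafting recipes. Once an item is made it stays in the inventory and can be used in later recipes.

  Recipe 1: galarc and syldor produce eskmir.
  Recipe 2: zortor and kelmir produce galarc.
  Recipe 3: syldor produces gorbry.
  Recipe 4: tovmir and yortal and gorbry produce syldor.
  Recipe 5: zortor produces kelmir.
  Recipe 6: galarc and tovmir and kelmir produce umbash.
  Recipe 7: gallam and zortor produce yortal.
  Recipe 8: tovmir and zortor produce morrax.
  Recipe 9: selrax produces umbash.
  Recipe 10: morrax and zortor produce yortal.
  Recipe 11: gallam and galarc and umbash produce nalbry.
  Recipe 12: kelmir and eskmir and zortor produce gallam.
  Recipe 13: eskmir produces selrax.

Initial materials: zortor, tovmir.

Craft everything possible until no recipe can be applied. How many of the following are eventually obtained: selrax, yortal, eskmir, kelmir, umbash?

tovmir and zortor → morrax (Recipe 8).
zortor → kelmir (Recipe 5).
Using Recipe 2, zortor and kelmir make galarc.
morrax and zortor → yortal (Recipe 10).
Using Recipe 6, galarc, tovmir, and kelmir make umbash.
selrax would need eskmir (Recipe 13), but eskmir is never obtained.
yortal: reached.
eskmir would need galarc and syldor (Recipe 1), but syldor is never obtained.
kelmir: reached.
umbash: reached.
Reached: yortal, kelmir, and umbash — 3 of the 5.

3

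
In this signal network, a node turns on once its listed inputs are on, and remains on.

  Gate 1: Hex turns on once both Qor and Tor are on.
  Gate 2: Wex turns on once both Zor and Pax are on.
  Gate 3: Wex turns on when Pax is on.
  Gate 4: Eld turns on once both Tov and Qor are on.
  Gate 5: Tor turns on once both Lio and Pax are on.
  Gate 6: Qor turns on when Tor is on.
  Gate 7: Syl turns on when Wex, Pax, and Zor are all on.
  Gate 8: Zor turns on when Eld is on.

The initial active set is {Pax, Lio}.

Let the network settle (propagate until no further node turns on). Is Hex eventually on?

Lio and Pax are on, so Tor turns on (Gate 5).
Tor is on, so Qor turns on (Gate 6).
Qor and Tor are on, so Hex turns on (Gate 1).

Yes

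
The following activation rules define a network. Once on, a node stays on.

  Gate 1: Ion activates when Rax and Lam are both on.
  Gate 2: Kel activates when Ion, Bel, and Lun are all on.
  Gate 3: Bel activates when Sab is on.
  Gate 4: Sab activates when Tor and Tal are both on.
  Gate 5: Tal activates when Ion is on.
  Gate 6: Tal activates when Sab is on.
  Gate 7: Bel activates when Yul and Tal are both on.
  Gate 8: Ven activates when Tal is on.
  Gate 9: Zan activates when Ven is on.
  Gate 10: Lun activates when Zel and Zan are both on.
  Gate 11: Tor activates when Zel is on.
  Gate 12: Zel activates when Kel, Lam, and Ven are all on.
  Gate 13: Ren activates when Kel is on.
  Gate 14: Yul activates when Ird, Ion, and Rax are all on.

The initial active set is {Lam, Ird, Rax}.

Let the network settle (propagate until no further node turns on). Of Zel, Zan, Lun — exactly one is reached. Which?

Rax and Lam are on, so Ion activates (Gate 1).
Ion is on, so Tal activates (Gate 5).
Tal is on, so Ven activates (Gate 8).
Gate 9: Ven on → Zan on.
Lun would need Zel and Zan (Gate 10), but Zel never turns on. Zel would need Kel, Lam, and Ven (Gate 12), but Kel never turns on.

Zan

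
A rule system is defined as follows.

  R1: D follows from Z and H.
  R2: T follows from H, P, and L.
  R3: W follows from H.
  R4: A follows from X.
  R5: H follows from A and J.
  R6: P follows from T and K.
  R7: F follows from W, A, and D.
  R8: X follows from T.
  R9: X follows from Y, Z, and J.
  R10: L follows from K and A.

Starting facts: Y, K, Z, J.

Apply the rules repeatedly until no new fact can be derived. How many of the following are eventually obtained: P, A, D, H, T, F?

From Y, Z, and J, R9 gives X.
X holds, so A follows (R4).
A and J hold, so H follows (R5).
From Z and H, R1 gives D.
From H, R3 gives W.
From W, A, and D, R7 gives F.
P would need T and K (R6), but T is never established.
A: reached.
D: reached.
H: reached.
T would need H, P, and L (R2), but P is never established.
F: reached.
Reached: A, D, H, and F — 4 of the 6.

4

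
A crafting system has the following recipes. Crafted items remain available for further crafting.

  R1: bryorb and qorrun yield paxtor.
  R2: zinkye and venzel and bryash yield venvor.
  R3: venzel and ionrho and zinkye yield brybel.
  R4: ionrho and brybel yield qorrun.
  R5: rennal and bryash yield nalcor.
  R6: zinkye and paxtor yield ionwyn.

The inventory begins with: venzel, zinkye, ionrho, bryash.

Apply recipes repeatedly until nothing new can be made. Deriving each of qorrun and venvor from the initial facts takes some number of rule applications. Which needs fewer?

venvor

venvor: zinkye and venzel and bryash → venvor (R2). [1 rule application]
qorrun: Using R3, venzel, ionrho, and zinkye make brybel. Using R4, ionrho and brybel make qorrun. [2 rule applications]
venvor needs fewer.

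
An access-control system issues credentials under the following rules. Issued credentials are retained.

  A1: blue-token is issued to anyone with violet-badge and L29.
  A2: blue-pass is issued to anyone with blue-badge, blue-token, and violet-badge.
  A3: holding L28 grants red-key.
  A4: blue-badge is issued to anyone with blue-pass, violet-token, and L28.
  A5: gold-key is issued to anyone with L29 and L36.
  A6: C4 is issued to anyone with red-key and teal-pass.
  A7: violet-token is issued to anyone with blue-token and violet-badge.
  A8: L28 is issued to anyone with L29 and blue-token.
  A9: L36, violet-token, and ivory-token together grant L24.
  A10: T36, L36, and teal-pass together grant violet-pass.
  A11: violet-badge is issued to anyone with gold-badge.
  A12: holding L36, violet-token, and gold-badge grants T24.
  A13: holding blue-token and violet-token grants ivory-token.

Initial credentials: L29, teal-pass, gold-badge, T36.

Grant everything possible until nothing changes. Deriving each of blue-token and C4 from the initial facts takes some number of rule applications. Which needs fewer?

blue-token

blue-token: Holding gold-badge grants violet-badge (A11). Holding violet-badge and L29 grants blue-token (A1). [2 rule applications]
C4: Holding gold-badge grants violet-badge (A11). Holding violet-badge and L29 grants blue-token (A1). Holding L29 and blue-token grants L28 (A8). Holding L28 grants red-key (A3). Holding red-key and teal-pass grants C4 (A6). [5 rule applications]
blue-token needs fewer.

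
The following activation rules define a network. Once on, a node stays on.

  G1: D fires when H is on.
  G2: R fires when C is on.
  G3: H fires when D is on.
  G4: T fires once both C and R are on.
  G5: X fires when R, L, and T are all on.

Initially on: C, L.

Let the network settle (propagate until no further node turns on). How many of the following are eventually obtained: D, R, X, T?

3

G2: C on → R on.
C and R are on, so T fires (G4).
G5: R, L, and T on → X on.
D would need H (G1), but H never turns on.
R: reached.
X: reached.
T: reached.
Reached: R, X, and T — 3 of the 4.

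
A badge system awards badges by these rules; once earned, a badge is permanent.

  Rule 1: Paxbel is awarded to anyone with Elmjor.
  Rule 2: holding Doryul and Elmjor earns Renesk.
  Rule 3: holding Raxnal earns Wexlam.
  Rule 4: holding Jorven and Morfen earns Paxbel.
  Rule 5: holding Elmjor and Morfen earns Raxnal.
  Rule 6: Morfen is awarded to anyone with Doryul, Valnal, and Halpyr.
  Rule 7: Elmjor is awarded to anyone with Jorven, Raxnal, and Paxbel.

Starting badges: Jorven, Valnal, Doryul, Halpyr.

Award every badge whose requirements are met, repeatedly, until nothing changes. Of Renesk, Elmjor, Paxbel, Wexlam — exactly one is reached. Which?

Paxbel

With Doryul, Valnal, and Halpyr, Morfen is earned (Rule 6).
With Jorven and Morfen, Paxbel is earned (Rule 4).
Wexlam would need Raxnal (Rule 3), but Raxnal is never earned. Elmjor would need Jorven, Raxnal, and Paxbel (Rule 7), but Raxnal is never earned. Renesk would need Doryul and Elmjor (Rule 2), but Elmjor is never earned.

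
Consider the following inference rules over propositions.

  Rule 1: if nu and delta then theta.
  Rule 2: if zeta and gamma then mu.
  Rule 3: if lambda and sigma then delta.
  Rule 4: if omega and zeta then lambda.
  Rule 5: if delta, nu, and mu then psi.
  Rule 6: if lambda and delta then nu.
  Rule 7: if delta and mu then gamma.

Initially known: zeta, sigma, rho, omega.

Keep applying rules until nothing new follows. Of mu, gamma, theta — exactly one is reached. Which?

theta

From omega and zeta, Rule 4 gives lambda.
From lambda and sigma, Rule 3 gives delta.
From lambda and delta, Rule 6 gives nu.
nu and delta hold, so theta follows (Rule 1).
mu would need zeta and gamma (Rule 2), but gamma is never established. gamma would need delta and mu (Rule 7), but mu is never established.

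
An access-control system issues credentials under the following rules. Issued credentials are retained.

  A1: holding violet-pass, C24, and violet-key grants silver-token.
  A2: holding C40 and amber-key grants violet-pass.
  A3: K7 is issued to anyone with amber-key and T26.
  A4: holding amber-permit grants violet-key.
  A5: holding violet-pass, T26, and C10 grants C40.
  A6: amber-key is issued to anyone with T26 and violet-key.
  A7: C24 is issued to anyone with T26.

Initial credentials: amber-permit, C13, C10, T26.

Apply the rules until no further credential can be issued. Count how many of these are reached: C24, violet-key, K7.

3

Holding amber-permit grants violet-key (A4).
Holding T26 grants C24 (A7).
Holding T26 and violet-key grants amber-key (A6).
Holding amber-key and T26 grants K7 (A3).
C24: reached.
violet-key: reached.
K7: reached.
All 3 are reached.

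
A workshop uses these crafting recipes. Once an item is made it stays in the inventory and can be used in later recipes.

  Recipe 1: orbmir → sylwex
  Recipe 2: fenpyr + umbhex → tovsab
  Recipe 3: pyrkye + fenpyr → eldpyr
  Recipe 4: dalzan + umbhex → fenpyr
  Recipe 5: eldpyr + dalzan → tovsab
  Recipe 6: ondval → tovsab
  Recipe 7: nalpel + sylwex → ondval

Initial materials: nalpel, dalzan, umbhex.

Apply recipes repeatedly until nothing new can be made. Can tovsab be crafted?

Yes

dalzan + umbhex → fenpyr (Recipe 4).
fenpyr + umbhex → tovsab (Recipe 2).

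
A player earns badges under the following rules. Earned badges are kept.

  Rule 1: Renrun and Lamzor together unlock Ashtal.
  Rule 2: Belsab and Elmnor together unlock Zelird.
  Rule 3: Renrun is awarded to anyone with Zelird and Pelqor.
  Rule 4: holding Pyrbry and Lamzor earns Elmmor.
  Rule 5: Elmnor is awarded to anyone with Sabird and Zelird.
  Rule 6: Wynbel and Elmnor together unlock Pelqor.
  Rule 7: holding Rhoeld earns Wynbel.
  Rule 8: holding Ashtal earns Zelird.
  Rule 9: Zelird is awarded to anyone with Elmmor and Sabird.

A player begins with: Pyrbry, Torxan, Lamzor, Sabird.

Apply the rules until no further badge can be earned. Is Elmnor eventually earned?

Yes

With Pyrbry and Lamzor, Elmmor is earned (Rule 4).
With Elmmor and Sabird, Zelird is earned (Rule 9).
With Sabird and Zelird, Elmnor is earned (Rule 5).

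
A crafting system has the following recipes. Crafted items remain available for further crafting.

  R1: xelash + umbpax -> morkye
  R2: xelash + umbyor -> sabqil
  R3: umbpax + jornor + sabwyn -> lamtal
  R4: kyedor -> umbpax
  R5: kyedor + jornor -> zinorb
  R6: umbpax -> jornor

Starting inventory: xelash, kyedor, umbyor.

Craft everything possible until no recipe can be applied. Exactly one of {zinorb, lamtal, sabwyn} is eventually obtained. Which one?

Using R4, kyedor makes umbpax.
umbpax -> jornor (R6).
kyedor + jornor -> zinorb (R5).
No rule produces sabwyn, and it is not given. lamtal would need umbpax, jornor, and sabwyn (R3), but sabwyn is never obtained.

zinorb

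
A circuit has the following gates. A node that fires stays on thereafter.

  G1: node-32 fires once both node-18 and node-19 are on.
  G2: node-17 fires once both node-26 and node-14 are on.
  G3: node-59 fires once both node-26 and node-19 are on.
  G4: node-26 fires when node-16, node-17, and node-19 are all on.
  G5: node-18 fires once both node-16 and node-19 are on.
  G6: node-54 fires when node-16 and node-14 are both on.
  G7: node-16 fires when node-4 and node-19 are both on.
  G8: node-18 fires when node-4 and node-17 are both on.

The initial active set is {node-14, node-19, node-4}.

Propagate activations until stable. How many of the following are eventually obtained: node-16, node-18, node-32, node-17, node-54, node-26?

4

G7: node-4 and node-19 on → node-16 on.
G6: node-16 and node-14 on → node-54 on.
G5: node-16 and node-19 on → node-18 on.
G1: node-18 and node-19 on → node-32 on.
node-16: reached.
node-18: reached.
node-32: reached.
node-17 would need node-26 and node-14 (G2), but node-26 never turns on.
node-54: reached.
node-26 would need node-16, node-17, and node-19 (G4), but node-17 never turns on.
Reached: node-16, node-18, node-32, and node-54 — 4 of the 6.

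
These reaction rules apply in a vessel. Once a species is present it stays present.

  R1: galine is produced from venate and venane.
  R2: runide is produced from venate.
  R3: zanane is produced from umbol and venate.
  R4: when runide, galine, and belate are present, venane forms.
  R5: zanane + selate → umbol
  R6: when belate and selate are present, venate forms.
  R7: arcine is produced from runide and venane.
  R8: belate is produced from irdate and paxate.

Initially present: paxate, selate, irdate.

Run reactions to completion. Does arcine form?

arcine would need runide and venane (R7), but venane never forms.

No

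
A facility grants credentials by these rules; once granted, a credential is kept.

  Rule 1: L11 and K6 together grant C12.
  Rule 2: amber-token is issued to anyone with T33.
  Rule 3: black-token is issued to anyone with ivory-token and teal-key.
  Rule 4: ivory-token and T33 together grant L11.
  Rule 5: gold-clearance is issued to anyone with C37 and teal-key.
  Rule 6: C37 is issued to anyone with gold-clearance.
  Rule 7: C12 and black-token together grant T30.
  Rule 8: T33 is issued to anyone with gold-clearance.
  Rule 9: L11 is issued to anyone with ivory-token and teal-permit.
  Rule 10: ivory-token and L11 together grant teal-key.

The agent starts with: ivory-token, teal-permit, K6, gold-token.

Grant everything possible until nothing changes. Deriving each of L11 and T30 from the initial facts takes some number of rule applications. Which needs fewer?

L11

L11: Holding ivory-token and teal-permit grants L11 (Rule 9). [1 rule application]
T30: Holding ivory-token and teal-permit grants L11 (Rule 9). Holding ivory-token and L11 grants teal-key (Rule 10). Holding L11 and K6 grants C12 (Rule 1). Holding ivory-token and teal-key grants black-token (Rule 3). Holding C12 and black-token grants T30 (Rule 7). [5 rule applications]
L11 needs fewer.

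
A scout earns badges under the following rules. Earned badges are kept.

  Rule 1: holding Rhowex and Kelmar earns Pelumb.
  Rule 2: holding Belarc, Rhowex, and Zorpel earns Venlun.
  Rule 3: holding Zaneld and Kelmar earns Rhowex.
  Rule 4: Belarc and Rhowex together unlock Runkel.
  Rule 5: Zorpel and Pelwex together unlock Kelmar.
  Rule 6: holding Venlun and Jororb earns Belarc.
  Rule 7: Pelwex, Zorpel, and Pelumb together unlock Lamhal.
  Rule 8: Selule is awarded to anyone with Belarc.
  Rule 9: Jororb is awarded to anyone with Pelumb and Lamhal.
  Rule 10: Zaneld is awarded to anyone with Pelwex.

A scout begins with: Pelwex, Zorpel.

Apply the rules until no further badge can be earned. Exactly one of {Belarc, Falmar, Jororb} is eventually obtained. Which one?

Jororb

With Zorpel and Pelwex, Kelmar is earned (Rule 5).
With Pelwex, Zaneld is earned (Rule 10).
With Zaneld and Kelmar, Rhowex is earned (Rule 3).
With Rhowex and Kelmar, Pelumb is earned (Rule 1).
With Pelwex, Zorpel, and Pelumb, Lamhal is earned (Rule 7).
With Pelumb and Lamhal, Jororb is earned (Rule 9).
Belarc would need Venlun and Jororb (Rule 6), but Venlun is never earned. No rule produces Falmar, and it is not given.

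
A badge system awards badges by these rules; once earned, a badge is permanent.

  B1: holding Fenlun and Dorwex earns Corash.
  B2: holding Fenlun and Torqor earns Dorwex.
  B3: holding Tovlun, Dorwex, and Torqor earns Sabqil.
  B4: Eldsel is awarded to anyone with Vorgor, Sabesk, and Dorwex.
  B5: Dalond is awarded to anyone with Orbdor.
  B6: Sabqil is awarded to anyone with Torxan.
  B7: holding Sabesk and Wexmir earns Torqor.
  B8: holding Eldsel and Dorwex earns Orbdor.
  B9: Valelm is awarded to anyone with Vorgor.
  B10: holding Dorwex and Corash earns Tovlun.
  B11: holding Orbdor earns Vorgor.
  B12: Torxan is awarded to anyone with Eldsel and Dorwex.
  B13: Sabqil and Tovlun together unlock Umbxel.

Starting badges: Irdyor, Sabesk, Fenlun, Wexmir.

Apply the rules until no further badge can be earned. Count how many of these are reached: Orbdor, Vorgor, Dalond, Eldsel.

0

Orbdor would need Eldsel and Dorwex (B8), but Eldsel is never earned.
Vorgor would need Orbdor (B11), but Orbdor is never earned.
Dalond would need Orbdor (B5), but Orbdor is never earned.
Eldsel would need Vorgor, Sabesk, and Dorwex (B4), but Vorgor is never earned.
None of the 4 are reached.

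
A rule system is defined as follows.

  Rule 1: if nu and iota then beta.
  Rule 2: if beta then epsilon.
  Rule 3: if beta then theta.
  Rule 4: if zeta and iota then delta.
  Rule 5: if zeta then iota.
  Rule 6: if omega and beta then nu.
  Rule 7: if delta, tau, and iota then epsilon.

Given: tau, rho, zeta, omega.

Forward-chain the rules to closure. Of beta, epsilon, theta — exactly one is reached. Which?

epsilon

zeta holds, so iota follows (Rule 5).
zeta and iota hold, so delta follows (Rule 4).
delta, tau, and iota hold, so epsilon follows (Rule 7).
beta would need nu and iota (Rule 1), but nu is never established. theta would need beta (Rule 3), but beta is never established.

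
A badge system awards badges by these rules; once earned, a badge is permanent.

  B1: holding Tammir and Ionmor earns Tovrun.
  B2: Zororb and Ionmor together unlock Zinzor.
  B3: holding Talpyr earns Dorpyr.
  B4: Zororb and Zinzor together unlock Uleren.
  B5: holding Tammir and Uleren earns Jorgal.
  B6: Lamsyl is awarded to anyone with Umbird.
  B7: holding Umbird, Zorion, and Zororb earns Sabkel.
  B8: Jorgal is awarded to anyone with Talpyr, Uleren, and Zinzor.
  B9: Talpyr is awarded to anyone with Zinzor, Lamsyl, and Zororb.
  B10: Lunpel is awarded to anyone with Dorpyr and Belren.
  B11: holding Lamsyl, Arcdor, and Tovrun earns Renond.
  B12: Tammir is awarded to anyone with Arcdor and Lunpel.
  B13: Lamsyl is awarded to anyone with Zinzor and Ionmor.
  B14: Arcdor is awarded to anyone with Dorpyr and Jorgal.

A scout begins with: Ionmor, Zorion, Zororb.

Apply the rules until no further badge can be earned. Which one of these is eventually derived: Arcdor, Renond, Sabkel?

Arcdor

With Zororb and Ionmor, Zinzor is earned (B2).
With Zororb and Zinzor, Uleren is earned (B4).
With Zinzor and Ionmor, Lamsyl is earned (B13).
With Zinzor, Lamsyl, and Zororb, Talpyr is earned (B9).
With Talpyr, Uleren, and Zinzor, Jorgal is earned (B8).
With Talpyr, Dorpyr is earned (B3).
With Dorpyr and Jorgal, Arcdor is earned (B14).
Renond would need Lamsyl, Arcdor, and Tovrun (B11), but Tovrun is never earned. Sabkel would need Umbird, Zorion, and Zororb (B7), but Umbird is never earned.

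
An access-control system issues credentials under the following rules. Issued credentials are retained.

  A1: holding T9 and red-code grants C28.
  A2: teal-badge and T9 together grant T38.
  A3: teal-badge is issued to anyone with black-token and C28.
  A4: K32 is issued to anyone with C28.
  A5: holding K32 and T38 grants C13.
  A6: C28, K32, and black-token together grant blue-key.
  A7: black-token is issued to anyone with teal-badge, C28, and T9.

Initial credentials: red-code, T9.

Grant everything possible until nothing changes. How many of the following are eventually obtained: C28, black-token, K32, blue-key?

Holding T9 and red-code grants C28 (A1).
Holding C28 grants K32 (A4).
C28: reached.
black-token would need teal-badge, C28, and T9 (A7), but teal-badge is never granted.
K32: reached.
blue-key would need C28, K32, and black-token (A6), but black-token is never granted.
Reached: C28 and K32 — 2 of the 4.

2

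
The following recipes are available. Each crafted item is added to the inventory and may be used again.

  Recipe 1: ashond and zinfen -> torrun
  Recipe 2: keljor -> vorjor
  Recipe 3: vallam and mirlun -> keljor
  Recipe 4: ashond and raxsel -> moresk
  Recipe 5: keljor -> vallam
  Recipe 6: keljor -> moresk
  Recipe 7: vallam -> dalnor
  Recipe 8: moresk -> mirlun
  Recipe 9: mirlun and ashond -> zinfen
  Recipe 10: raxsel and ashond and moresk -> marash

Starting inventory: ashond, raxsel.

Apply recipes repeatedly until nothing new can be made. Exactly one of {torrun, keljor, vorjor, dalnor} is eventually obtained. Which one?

torrun

ashond and raxsel -> moresk (Recipe 4).
moresk -> mirlun (Recipe 8).
Using Recipe 9, mirlun and ashond make zinfen.
Using Recipe 1, ashond and zinfen make torrun.
keljor would need vallam and mirlun (Recipe 3), but vallam is never obtained. vorjor would need keljor (Recipe 2), but keljor is never obtained. dalnor would need vallam (Recipe 7), but vallam is never obtained.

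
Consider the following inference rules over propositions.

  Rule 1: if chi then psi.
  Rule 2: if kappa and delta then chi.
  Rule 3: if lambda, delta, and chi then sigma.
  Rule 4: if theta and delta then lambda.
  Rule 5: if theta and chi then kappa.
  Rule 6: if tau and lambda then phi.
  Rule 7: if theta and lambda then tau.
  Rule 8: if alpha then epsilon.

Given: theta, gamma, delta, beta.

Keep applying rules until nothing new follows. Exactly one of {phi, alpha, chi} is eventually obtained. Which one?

phi

From theta and delta, Rule 4 gives lambda.
theta and lambda hold, so tau follows (Rule 7).
From tau and lambda, Rule 6 gives phi.
chi would need kappa and delta (Rule 2), but kappa is never established. No rule produces alpha, and it is not given.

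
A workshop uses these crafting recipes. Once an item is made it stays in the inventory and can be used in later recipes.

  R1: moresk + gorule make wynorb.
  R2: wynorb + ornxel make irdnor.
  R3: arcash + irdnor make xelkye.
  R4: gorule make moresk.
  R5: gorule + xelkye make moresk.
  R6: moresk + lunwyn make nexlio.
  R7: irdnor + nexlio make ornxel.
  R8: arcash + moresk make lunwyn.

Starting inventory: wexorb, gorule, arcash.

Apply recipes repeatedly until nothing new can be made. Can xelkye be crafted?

No

xelkye would need arcash and irdnor (R3), but irdnor is never obtained.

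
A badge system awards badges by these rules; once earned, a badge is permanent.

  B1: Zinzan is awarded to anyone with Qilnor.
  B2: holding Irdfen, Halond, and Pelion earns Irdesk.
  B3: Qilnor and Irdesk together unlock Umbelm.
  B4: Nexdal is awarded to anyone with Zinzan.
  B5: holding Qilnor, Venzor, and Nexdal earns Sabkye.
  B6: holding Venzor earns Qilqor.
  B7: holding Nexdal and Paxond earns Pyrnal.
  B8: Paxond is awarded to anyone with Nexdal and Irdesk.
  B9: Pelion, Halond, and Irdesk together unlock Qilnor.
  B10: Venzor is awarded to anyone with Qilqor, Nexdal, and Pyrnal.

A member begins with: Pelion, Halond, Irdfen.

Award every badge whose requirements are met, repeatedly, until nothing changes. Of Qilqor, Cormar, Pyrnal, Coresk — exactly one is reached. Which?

With Irdfen, Halond, and Pelion, Irdesk is earned (B2).
With Pelion, Halond, and Irdesk, Qilnor is earned (B9).
With Qilnor, Zinzan is earned (B1).
With Zinzan, Nexdal is earned (B4).
With Nexdal and Irdesk, Paxond is earned (B8).
With Nexdal and Paxond, Pyrnal is earned (B7).
Qilqor would need Venzor (B6), but Venzor is never earned. No rule produces Coresk, and it is not given. No rule produces Cormar, and it is not given.

Pyrnal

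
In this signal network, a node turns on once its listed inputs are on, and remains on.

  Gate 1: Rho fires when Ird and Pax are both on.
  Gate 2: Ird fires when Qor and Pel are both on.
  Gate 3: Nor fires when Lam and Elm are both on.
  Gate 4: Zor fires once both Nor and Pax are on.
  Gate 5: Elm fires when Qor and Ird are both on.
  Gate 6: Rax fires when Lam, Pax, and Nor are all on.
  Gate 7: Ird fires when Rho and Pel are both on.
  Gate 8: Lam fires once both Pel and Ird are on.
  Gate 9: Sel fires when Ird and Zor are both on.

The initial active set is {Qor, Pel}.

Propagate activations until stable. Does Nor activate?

Qor and Pel are on, so Ird fires (Gate 2).
Qor and Ird are on, so Elm fires (Gate 5).
Pel and Ird are on, so Lam fires (Gate 8).
Gate 3: Lam and Elm on → Nor on.

Yes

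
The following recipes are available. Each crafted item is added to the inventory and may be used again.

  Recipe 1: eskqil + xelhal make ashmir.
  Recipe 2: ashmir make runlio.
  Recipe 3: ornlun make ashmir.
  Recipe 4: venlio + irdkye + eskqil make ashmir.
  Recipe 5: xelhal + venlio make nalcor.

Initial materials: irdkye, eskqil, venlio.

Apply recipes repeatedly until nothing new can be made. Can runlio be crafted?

Yes

venlio + irdkye + eskqil → ashmir (Recipe 4).
Using Recipe 2, ashmir makes runlio.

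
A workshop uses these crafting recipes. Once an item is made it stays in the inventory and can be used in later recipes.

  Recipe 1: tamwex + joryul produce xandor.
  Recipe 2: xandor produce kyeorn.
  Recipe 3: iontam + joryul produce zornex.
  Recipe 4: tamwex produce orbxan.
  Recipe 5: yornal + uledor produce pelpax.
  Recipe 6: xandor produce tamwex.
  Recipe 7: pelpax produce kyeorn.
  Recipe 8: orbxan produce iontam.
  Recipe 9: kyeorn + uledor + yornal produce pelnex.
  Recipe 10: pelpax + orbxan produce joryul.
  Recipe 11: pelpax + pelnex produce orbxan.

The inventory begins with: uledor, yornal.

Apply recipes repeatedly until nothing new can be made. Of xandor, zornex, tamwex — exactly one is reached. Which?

yornal + uledor → pelpax (Recipe 5).
pelpax → kyeorn (Recipe 7).
Using Recipe 9, kyeorn, uledor, and yornal make pelnex.
Using Recipe 11, pelpax and pelnex make orbxan.
pelpax + orbxan → joryul (Recipe 10).
orbxan → iontam (Recipe 8).
Using Recipe 3, iontam and joryul make zornex.
xandor would need tamwex and joryul (Recipe 1), but tamwex is never obtained. tamwex would need xandor (Recipe 6), but xandor is never obtained.

zornex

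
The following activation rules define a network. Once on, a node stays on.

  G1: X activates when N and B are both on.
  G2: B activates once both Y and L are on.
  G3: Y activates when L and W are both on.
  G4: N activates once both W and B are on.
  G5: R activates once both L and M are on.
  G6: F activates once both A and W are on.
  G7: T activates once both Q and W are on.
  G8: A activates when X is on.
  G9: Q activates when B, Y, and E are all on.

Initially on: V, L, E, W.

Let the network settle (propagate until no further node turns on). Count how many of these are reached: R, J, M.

0

R would need L and M (G5), but M never turns on.
No rule produces J, and it is not given.
No rule produces M, and it is not given.
None of the 3 are reached.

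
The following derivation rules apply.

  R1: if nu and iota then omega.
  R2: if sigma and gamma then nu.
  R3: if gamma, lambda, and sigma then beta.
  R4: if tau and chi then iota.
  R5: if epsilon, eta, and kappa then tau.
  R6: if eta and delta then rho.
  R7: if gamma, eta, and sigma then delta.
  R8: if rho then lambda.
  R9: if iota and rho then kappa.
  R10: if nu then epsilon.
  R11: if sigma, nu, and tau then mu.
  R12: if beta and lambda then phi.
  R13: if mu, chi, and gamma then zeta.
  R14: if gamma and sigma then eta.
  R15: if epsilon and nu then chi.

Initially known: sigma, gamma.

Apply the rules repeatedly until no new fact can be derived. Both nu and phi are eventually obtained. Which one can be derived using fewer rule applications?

nu: From sigma and gamma, R2 gives nu. [1 rule application]
phi: From gamma and sigma, R14 gives eta. From gamma, eta, and sigma, R7 gives delta. eta and delta hold, so rho follows (R6). rho holds, so lambda follows (R8). gamma, lambda, and sigma hold, so beta follows (R3). beta and lambda hold, so phi follows (R12). [6 rule applications]
nu needs fewer.

nu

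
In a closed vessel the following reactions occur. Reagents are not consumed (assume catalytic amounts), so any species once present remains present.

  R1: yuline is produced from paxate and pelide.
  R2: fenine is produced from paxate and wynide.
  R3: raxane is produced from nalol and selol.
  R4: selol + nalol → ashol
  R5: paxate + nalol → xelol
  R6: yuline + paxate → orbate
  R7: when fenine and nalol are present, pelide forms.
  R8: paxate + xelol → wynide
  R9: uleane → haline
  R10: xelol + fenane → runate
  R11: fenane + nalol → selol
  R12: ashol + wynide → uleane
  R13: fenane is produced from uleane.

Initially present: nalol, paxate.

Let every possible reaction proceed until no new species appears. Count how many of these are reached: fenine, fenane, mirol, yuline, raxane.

2

paxate and nalol present → xelol forms (R5).
paxate and xelol present → wynide forms (R8).
paxate and wynide present → fenine forms (R2).
fenine and nalol present → pelide forms (R7).
paxate and pelide present → yuline forms (R1).
fenine: reached.
fenane would need uleane (R13), but uleane never forms.
No rule produces mirol, and it is not given.
yuline: reached.
raxane would need nalol and selol (R3), but selol never forms.
Reached: fenine and yuline — 2 of the 5.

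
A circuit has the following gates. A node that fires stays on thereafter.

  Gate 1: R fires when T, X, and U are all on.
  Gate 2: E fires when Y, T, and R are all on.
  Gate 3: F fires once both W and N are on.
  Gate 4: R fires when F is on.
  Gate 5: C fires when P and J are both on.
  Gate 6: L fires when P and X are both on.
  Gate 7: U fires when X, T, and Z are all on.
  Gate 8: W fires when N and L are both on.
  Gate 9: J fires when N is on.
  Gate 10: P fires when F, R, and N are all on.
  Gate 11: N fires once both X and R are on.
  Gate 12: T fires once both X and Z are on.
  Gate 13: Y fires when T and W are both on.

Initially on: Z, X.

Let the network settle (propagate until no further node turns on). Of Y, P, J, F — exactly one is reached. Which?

Gate 12: X and Z on → T on.
X, T, and Z are on, so U fires (Gate 7).
T, X, and U are on, so R fires (Gate 1).
X and R are on, so N fires (Gate 11).
Gate 9: N on → J on.
P would need F, R, and N (Gate 10), but F never turns on. F would need W and N (Gate 3), but W never turns on. Y would need T and W (Gate 13), but W never turns on.

J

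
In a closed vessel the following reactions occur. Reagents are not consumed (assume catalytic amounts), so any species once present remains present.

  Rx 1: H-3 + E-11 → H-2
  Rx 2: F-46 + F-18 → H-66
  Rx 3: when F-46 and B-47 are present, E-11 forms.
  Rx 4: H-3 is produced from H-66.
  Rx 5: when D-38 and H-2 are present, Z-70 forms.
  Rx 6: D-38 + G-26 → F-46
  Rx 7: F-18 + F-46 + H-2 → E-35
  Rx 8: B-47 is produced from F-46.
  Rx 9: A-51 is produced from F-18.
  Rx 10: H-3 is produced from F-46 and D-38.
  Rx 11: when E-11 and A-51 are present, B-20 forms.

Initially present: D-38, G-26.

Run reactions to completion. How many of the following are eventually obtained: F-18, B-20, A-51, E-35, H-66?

0

No rule produces F-18, and it is not given.
B-20 would need E-11 and A-51 (Rx 11), but A-51 never forms.
A-51 would need F-18 (Rx 9), but F-18 never forms.
E-35 would need F-18, F-46, and H-2 (Rx 7), but F-18 never forms.
H-66 would need F-46 and F-18 (Rx 2), but F-18 never forms.
None of the 5 are reached.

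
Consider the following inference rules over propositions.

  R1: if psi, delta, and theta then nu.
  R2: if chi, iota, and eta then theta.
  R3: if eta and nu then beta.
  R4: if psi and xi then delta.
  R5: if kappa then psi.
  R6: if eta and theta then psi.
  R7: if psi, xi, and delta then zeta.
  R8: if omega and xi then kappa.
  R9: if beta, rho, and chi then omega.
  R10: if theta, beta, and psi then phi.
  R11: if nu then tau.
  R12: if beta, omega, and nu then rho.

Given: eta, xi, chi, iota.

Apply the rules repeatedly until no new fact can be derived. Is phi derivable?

Yes

chi, iota, and eta hold, so theta follows (R2).
eta and theta hold, so psi follows (R6).
From psi and xi, R4 gives delta.
psi, delta, and theta hold, so nu follows (R1).
From eta and nu, R3 gives beta.
From theta, beta, and psi, R10 gives phi.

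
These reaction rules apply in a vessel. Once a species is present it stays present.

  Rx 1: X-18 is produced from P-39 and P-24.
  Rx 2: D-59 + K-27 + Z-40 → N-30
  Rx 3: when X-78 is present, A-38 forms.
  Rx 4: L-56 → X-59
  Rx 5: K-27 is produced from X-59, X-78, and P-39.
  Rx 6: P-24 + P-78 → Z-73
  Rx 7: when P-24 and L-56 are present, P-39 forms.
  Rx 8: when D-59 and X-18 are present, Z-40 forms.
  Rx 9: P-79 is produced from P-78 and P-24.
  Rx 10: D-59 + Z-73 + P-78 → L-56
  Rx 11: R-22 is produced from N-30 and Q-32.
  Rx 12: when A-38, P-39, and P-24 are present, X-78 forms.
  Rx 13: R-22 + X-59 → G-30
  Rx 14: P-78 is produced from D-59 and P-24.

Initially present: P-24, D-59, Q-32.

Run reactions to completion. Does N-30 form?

N-30 would need D-59, K-27, and Z-40 (Rx 2), but K-27 never forms.

No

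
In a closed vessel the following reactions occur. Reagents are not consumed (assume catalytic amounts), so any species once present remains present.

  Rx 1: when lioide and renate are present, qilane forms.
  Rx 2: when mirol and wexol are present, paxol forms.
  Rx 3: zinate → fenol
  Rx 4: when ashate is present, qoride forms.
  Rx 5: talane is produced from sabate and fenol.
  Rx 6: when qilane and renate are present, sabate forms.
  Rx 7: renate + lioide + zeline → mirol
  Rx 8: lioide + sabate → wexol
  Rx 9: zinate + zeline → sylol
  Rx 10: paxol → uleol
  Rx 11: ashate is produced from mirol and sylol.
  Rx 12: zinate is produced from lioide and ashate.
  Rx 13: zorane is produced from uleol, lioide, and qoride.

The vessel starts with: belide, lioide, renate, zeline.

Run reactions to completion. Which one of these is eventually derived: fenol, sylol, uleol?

uleol

renate, lioide, and zeline present → mirol forms (Rx 7).
lioide and renate present → qilane forms (Rx 1).
qilane and renate present → sabate forms (Rx 6).
lioide and sabate present → wexol forms (Rx 8).
mirol and wexol present → paxol forms (Rx 2).
paxol present → uleol forms (Rx 10).
sylol would need zinate and zeline (Rx 9), but zinate never forms. fenol would need zinate (Rx 3), but zinate never forms.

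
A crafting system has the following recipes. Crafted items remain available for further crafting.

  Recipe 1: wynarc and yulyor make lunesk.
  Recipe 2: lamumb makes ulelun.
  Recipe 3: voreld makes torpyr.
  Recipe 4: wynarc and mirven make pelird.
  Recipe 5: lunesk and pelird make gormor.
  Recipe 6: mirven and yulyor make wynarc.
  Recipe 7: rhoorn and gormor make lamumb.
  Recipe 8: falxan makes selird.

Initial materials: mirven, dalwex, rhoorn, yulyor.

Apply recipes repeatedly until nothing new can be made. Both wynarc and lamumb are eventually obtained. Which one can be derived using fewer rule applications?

wynarc

wynarc: mirven and yulyor → wynarc (Recipe 6). [1 rule application]
lamumb: Using Recipe 6, mirven and yulyor make wynarc. Using Recipe 4, wynarc and mirven make pelird. wynarc and yulyor → lunesk (Recipe 1). Using Recipe 5, lunesk and pelird make gormor. rhoorn and gormor → lamumb (Recipe 7). [5 rule applications]
wynarc needs fewer.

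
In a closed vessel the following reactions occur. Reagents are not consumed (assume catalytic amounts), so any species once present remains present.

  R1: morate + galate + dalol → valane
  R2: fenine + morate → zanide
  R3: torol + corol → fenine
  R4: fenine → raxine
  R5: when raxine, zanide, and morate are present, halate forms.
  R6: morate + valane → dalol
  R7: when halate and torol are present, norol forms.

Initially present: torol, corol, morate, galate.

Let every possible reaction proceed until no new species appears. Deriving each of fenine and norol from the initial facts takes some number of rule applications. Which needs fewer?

fenine

fenine: torol and corol present → fenine forms (R3). [1 rule application]
norol: torol and corol present → fenine forms (R3). fenine present → raxine forms (R4). fenine and morate present → zanide forms (R2). raxine, zanide, and morate present → halate forms (R5). halate and torol present → norol forms (R7). [5 rule applications]
fenine needs fewer.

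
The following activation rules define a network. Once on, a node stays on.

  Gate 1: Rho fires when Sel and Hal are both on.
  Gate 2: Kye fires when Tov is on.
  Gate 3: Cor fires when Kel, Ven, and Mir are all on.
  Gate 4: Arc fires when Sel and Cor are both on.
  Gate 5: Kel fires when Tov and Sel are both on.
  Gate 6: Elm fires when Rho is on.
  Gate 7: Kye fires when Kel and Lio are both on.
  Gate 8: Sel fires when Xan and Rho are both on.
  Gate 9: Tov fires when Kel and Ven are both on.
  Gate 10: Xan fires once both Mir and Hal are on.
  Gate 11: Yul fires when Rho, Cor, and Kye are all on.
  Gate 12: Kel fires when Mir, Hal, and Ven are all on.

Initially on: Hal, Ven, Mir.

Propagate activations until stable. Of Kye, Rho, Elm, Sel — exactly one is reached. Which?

Kye

Mir, Hal, and Ven are on, so Kel fires (Gate 12).
Kel and Ven are on, so Tov fires (Gate 9).
Gate 2: Tov on → Kye on.
Sel would need Xan and Rho (Gate 8), but Rho never turns on. Rho would need Sel and Hal (Gate 1), but Sel never turns on. Elm would need Rho (Gate 6), but Rho never turns on.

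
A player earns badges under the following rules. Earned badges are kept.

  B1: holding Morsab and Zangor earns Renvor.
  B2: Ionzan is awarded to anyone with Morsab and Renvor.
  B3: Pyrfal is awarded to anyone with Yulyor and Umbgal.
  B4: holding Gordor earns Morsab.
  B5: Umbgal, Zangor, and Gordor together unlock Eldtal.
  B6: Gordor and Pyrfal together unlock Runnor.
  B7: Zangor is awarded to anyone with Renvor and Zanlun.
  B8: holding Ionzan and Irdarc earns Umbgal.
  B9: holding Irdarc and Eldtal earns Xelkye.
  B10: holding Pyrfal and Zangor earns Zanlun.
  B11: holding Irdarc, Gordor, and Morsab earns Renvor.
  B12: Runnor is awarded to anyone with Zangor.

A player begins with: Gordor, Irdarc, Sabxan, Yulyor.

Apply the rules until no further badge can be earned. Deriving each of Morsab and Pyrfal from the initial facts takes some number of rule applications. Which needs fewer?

Morsab

Morsab: With Gordor, Morsab is earned (B4). [1 rule application]
Pyrfal: With Gordor, Morsab is earned (B4). With Irdarc, Gordor, and Morsab, Renvor is earned (B11). With Morsab and Renvor, Ionzan is earned (B2). With Ionzan and Irdarc, Umbgal is earned (B8). With Yulyor and Umbgal, Pyrfal is earned (B3). [5 rule applications]
Morsab needs fewer.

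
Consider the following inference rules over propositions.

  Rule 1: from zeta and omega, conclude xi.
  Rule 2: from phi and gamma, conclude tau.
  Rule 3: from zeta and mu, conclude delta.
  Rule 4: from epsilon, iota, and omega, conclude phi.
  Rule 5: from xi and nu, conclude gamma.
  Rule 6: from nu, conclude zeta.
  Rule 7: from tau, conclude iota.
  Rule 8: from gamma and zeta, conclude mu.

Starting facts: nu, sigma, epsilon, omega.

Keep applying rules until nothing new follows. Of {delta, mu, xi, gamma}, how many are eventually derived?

4

From nu, Rule 6 gives zeta.
From zeta and omega, Rule 1 gives xi.
xi and nu hold, so gamma follows (Rule 5).
gamma and zeta hold, so mu follows (Rule 8).
zeta and mu hold, so delta follows (Rule 3).
delta: reached.
mu: reached.
xi: reached.
gamma: reached.
All 4 are reached.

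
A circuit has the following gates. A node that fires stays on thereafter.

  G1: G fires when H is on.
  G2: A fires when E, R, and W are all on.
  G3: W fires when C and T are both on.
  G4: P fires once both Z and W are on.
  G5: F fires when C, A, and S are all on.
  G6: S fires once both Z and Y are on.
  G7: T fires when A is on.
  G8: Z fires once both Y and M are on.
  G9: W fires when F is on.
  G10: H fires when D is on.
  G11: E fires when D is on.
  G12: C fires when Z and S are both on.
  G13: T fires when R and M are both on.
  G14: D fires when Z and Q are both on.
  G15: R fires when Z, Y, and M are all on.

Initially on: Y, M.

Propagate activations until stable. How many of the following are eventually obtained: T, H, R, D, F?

Y and M are on, so Z fires (G8).
G15: Z, Y, and M on → R on.
R and M are on, so T fires (G13).
T: reached.
H would need D (G10), but D never turns on.
R: reached.
D would need Z and Q (G14), but Q never turns on.
F would need C, A, and S (G5), but A never turns on.
Reached: T and R — 2 of the 5.

2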